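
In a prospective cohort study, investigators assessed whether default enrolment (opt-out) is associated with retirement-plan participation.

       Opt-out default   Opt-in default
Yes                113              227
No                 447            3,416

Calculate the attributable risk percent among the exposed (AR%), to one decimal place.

Reading the table with exposure as columns: a = 113 (Opt-out default, case), b = 447 (Opt-out default, non-case), c = 227 (Opt-in default, case), d = 3416.
Risk in exposed = 113/560 = 0.20179; risk in unexposed = 227/3643 = 0.06231.
RR = 0.20179/0.06231 = 3.23835
AR% = (RR − 1)/RR × 100 = (3.23835 − 1)/3.23835 × 100 = 69.1201%

69.1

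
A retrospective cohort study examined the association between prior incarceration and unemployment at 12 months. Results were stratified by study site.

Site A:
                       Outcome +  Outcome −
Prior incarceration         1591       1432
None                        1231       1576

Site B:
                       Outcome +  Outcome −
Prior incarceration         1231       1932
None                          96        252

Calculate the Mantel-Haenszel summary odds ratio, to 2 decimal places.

OR_MH = Σ(aᵢdᵢ/nᵢ) / Σ(bᵢcᵢ/nᵢ), where nᵢ is the stratum total.
Stratum 1 (Site A): n = 5830; a·d/n = 1591·1576/5830 = 430.0885; b·c/n = 1432·1231/5830 = 302.3657
Stratum 2 (Site B): n = 3511; a·d/n = 1231·252/3511 = 88.3543; b·c/n = 1932·96/3511 = 52.8260
OR_MH = (430.0885 + 88.3543) / (302.3657 + 52.8260) = 518.4428 / 355.1917 = 1.45961

1.46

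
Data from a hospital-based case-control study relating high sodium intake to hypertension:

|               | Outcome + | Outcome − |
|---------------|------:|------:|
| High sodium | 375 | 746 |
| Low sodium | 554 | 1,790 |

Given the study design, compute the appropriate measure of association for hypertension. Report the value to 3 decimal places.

1.624

Cells: a = 375, b = 746, c = 554, d = 1790.
This is a hospital-based case-control study: participants were sampled on outcome status, so risks in the source population cannot be estimated directly — relative risk is not valid here. The odds ratio is the appropriate measure.
OR = (a·d)/(b·c) = (375 × 1790) / (746 × 554) = 671250 / 413284 = 1.62419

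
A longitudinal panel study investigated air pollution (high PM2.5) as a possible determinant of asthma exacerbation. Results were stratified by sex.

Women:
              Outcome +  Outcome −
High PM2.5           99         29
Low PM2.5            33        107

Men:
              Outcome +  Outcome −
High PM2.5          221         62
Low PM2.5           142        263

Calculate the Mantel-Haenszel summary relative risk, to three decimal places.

2.451

RR_MH = Σ(aᵢ·n₀ᵢ/nᵢ) / Σ(cᵢ·n₁ᵢ/nᵢ), with n₁ᵢ = aᵢ+bᵢ (exposed), n₀ᵢ = cᵢ+dᵢ (unexposed), nᵢ = n₁ᵢ+n₀ᵢ.
Stratum 1 (Women): n₁ = 128, n₀ = 140, n = 268; a·n₀/n = 99·140/268 = 51.7164; c·n₁/n = 33·128/268 = 15.7612
Stratum 2 (Men): n₁ = 283, n₀ = 405, n = 688; a·n₀/n = 221·405/688 = 130.0945; c·n₁/n = 142·283/688 = 58.4099
RR_MH = (51.7164 + 130.0945) / (15.7612 + 58.4099) = 181.8109 / 74.1711 = 2.45124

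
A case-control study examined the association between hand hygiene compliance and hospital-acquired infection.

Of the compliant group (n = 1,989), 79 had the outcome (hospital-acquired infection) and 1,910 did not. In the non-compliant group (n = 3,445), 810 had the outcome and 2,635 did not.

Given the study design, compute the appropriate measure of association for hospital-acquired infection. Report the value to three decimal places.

0.135

From the description: a = 79, b = 1910, c = 810, d = 2635.
This is a case-control study: participants were sampled on outcome status, so risks in the source population cannot be estimated directly — relative risk is not valid here. The odds ratio is the appropriate measure.
OR = (a·d)/(b·c) = (79 × 2635) / (1910 × 810) = 208165 / 1547100 = 0.13455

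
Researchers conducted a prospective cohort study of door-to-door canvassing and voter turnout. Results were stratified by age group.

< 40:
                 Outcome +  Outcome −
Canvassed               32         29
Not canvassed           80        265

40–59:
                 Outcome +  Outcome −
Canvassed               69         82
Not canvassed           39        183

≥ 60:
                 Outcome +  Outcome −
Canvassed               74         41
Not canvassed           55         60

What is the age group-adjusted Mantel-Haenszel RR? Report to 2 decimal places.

1.90

RR_MH = Σ(aᵢ·n₀ᵢ/nᵢ) / Σ(cᵢ·n₁ᵢ/nᵢ), with n₁ᵢ = aᵢ+bᵢ (exposed), n₀ᵢ = cᵢ+dᵢ (unexposed), nᵢ = n₁ᵢ+n₀ᵢ.
Stratum 1 (< 40): n₁ = 61, n₀ = 345, n = 406; a·n₀/n = 32·345/406 = 27.1921; c·n₁/n = 80·61/406 = 12.0197
Stratum 2 (40–59): n₁ = 151, n₀ = 222, n = 373; a·n₀/n = 69·222/373 = 41.0670; c·n₁/n = 39·151/373 = 15.7882
Stratum 3 (≥ 60): n₁ = 115, n₀ = 115, n = 230; a·n₀/n = 74·115/230 = 37.0000; c·n₁/n = 55·115/230 = 27.5000
RR_MH = (27.1921 + 41.0670 + 37.0000) / (12.0197 + 15.7882 + 27.5000) = 105.2591 / 55.3079 = 1.90315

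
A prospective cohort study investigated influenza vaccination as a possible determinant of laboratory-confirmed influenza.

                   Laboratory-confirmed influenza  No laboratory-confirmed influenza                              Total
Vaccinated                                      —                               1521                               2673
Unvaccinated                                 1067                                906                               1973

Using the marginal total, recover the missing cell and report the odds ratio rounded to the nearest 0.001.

The missing cell is in the exposed row: 2673 − 1521 = 1152.
So a = 1152, b = 1521, c = 1067, d = 906.
OR = (a·d)/(b·c) = (1152 × 906) / (1521 × 1067) = 1043712 / 1622907 = 0.64311

0.643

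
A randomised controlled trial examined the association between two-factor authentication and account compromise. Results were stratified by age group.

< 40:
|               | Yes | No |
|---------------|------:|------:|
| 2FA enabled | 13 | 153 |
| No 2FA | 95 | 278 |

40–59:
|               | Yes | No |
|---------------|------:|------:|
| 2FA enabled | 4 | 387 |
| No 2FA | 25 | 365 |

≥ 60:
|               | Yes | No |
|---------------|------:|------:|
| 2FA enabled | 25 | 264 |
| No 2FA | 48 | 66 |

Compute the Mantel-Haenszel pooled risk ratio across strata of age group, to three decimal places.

RR_MH = Σ(aᵢ·n₀ᵢ/nᵢ) / Σ(cᵢ·n₁ᵢ/nᵢ), with n₁ᵢ = aᵢ+bᵢ (exposed), n₀ᵢ = cᵢ+dᵢ (unexposed), nᵢ = n₁ᵢ+n₀ᵢ.
Stratum 1 (< 40): n₁ = 166, n₀ = 373, n = 539; a·n₀/n = 13·373/539 = 8.9963; c·n₁/n = 95·166/539 = 29.2579
Stratum 2 (40–59): n₁ = 391, n₀ = 390, n = 781; a·n₀/n = 4·390/781 = 1.9974; c·n₁/n = 25·391/781 = 12.5160
Stratum 3 (≥ 60): n₁ = 289, n₀ = 114, n = 403; a·n₀/n = 25·114/403 = 7.0720; c·n₁/n = 48·289/403 = 34.4218
RR_MH = (8.9963 + 1.9974 + 7.0720) / (29.2579 + 12.5160 + 34.4218) = 18.0657 / 76.1957 = 0.23710

0.237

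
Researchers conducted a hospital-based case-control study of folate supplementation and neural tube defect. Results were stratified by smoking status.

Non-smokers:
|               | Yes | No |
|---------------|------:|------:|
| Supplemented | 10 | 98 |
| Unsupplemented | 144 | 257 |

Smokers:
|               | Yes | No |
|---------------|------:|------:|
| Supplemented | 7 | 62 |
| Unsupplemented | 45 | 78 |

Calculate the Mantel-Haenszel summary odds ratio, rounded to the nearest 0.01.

0.19

OR_MH = Σ(aᵢdᵢ/nᵢ) / Σ(bᵢcᵢ/nᵢ), where nᵢ is the stratum total.
Stratum 1 (Non-smokers): n = 509; a·d/n = 10·257/509 = 5.0491; b·c/n = 98·144/509 = 27.7250
Stratum 2 (Smokers): n = 192; a·d/n = 7·78/192 = 2.8438; b·c/n = 62·45/192 = 14.5312
OR_MH = (5.0491 + 2.8438) / (27.7250 + 14.5312) = 7.8929 / 42.2562 = 0.18679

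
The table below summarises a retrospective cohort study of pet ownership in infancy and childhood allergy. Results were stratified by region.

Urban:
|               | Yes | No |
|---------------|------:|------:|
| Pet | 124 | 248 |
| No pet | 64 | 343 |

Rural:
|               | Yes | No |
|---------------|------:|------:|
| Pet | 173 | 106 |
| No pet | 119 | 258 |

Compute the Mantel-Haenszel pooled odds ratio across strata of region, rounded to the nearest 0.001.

3.097

OR_MH = Σ(aᵢdᵢ/nᵢ) / Σ(bᵢcᵢ/nᵢ), where nᵢ is the stratum total.
Stratum 1 (Urban): n = 779; a·d/n = 124·343/779 = 54.5982; b·c/n = 248·64/779 = 20.3748
Stratum 2 (Rural): n = 656; a·d/n = 173·258/656 = 68.0396; b·c/n = 106·119/656 = 19.2287
OR_MH = (54.5982 + 68.0396) / (20.3748 + 19.2287) = 122.6378 / 39.6035 = 3.09664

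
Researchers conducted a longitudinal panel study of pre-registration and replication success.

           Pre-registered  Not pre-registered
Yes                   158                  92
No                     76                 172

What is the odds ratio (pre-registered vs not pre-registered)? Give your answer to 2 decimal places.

3.89

Reading the table with exposure as columns: a = 158 (Pre-registered, case), b = 76 (Pre-registered, non-case), c = 92 (Not pre-registered, case), d = 172.
OR = (a·d)/(b·c) = (158 × 172) / (76 × 92) = 27176 / 6992 = 3.88673
The odds of replication success are about 3.89 times as high in the pre-registered group.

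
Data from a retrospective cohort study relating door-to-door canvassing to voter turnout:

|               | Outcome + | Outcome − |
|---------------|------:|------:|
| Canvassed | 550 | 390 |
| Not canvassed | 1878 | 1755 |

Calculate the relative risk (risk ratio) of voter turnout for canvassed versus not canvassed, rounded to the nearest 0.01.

Cells: a = 550, b = 390, c = 1878, d = 1755.
Risk in exposed = 550/940 = 0.58511; risk in unexposed = 1878/3633 = 0.51693.
RR = 0.58511 / 0.51693 = 1.13189
The risk among the exposed is 1.13 times that among the unexposed.

1.13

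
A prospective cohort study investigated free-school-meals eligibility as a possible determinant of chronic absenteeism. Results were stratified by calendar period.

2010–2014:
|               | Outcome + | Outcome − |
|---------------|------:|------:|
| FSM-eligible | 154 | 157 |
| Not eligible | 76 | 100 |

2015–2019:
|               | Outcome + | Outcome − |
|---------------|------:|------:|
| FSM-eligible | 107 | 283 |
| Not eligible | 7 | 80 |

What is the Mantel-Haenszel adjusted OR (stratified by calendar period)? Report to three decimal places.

OR_MH = Σ(aᵢdᵢ/nᵢ) / Σ(bᵢcᵢ/nᵢ), where nᵢ is the stratum total.
Stratum 1 (2010–2014): n = 487; a·d/n = 154·100/487 = 31.6222; b·c/n = 157·76/487 = 24.5010
Stratum 2 (2015–2019): n = 477; a·d/n = 107·80/477 = 17.9455; b·c/n = 283·7/477 = 4.1530
OR_MH = (31.6222 + 17.9455) / (24.5010 + 4.1530) = 49.5677 / 28.6541 = 1.72987

1.730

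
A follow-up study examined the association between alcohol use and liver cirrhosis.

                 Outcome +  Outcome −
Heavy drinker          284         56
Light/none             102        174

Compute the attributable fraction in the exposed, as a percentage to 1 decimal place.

55.8

Cells: a = 284, b = 56, c = 102, d = 174.
Risk in exposed = 284/340 = 0.83529; risk in unexposed = 102/276 = 0.36957.
RR = 0.83529/0.36957 = 2.26021
AR% = (RR − 1)/RR × 100 = (2.26021 − 1)/2.26021 × 100 = 55.7563%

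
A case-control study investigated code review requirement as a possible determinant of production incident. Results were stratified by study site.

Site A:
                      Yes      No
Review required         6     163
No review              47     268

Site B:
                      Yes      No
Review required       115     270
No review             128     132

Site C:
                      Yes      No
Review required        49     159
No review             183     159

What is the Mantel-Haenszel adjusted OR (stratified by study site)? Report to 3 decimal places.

0.335

OR_MH = Σ(aᵢdᵢ/nᵢ) / Σ(bᵢcᵢ/nᵢ), where nᵢ is the stratum total.
Stratum 1 (Site A): n = 484; a·d/n = 6·268/484 = 3.3223; b·c/n = 163·47/484 = 15.8285
Stratum 2 (Site B): n = 645; a·d/n = 115·132/645 = 23.5349; b·c/n = 270·128/645 = 53.5814
Stratum 3 (Site C): n = 550; a·d/n = 49·159/550 = 14.1655; b·c/n = 159·183/550 = 52.9036
OR_MH = (3.3223 + 23.5349 + 14.1655) / (15.8285 + 53.5814 + 52.9036) = 41.0227 / 122.3135 = 0.33539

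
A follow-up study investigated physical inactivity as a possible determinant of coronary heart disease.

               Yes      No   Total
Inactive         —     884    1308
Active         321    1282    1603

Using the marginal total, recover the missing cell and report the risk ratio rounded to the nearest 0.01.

1.62

The missing cell is in the exposed row: 1308 − 884 = 424.
So a = 424, b = 884, c = 321, d = 1282.
RR = [a/(a+b)] / [c/(c+d)] = (424/1308) / (321/1603) = 0.32416/0.20025 = 1.61878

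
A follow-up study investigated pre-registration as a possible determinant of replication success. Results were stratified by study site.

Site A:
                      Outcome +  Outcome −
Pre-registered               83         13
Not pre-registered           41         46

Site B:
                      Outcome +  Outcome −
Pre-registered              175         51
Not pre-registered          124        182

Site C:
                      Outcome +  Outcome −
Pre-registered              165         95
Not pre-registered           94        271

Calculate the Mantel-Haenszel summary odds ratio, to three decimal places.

OR_MH = Σ(aᵢdᵢ/nᵢ) / Σ(bᵢcᵢ/nᵢ), where nᵢ is the stratum total.
Stratum 1 (Site A): n = 183; a·d/n = 83·46/183 = 20.8634; b·c/n = 13·41/183 = 2.9126
Stratum 2 (Site B): n = 532; a·d/n = 175·182/532 = 59.8684; b·c/n = 51·124/532 = 11.8872
Stratum 3 (Site C): n = 625; a·d/n = 165·271/625 = 71.5440; b·c/n = 95·94/625 = 14.2880
OR_MH = (20.8634 + 59.8684 + 71.5440) / (2.9126 + 11.8872 + 14.2880) = 152.2758 / 29.0878 = 5.23504

5.235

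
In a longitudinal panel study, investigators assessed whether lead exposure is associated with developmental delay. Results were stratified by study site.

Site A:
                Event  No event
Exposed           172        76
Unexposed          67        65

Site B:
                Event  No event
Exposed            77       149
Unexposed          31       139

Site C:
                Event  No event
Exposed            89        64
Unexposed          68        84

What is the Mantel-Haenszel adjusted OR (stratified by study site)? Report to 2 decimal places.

2.06

OR_MH = Σ(aᵢdᵢ/nᵢ) / Σ(bᵢcᵢ/nᵢ), where nᵢ is the stratum total.
Stratum 1 (Site A): n = 380; a·d/n = 172·65/380 = 29.4211; b·c/n = 76·67/380 = 13.4000
Stratum 2 (Site B): n = 396; a·d/n = 77·139/396 = 27.0278; b·c/n = 149·31/396 = 11.6641
Stratum 3 (Site C): n = 305; a·d/n = 89·84/305 = 24.5115; b·c/n = 64·68/305 = 14.2689
OR_MH = (29.4211 + 27.0278 + 24.5115) / (13.4000 + 11.6641 + 14.2689) = 80.9603 / 39.3330 = 2.05833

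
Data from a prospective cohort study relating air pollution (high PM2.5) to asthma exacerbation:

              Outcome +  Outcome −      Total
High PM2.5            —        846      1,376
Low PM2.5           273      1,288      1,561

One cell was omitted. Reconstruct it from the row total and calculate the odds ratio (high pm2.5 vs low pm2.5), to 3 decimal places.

The missing cell is in the exposed row: 1376 − 846 = 530.
So a = 530, b = 846, c = 273, d = 1288.
OR = (a·d)/(b·c) = (530 × 1288) / (846 × 273) = 682640 / 230958 = 2.95569

2.956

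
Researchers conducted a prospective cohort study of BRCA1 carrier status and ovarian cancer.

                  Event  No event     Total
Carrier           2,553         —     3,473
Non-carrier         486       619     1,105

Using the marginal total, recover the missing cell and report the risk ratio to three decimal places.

1.671

The missing cell is in the exposed row: 3473 − 2553 = 920.
So a = 2553, b = 920, c = 486, d = 619.
RR = [a/(a+b)] / [c/(c+d)] = (2553/3473) / (486/1105) = 0.73510/0.43982 = 1.67137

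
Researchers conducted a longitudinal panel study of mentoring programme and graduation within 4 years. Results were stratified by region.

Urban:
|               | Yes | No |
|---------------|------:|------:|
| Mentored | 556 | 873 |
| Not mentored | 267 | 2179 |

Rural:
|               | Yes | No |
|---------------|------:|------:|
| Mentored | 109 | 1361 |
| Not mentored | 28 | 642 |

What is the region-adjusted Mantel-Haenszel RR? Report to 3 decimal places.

3.272

RR_MH = Σ(aᵢ·n₀ᵢ/nᵢ) / Σ(cᵢ·n₁ᵢ/nᵢ), with n₁ᵢ = aᵢ+bᵢ (exposed), n₀ᵢ = cᵢ+dᵢ (unexposed), nᵢ = n₁ᵢ+n₀ᵢ.
Stratum 1 (Urban): n₁ = 1429, n₀ = 2446, n = 3875; a·n₀/n = 556·2446/3875 = 350.9615; c·n₁/n = 267·1429/3875 = 98.4627
Stratum 2 (Rural): n₁ = 1470, n₀ = 670, n = 2140; a·n₀/n = 109·670/2140 = 34.1262; c·n₁/n = 28·1470/2140 = 19.2336
RR_MH = (350.9615 + 34.1262) / (98.4627 + 19.2336) = 385.0877 / 117.6964 = 3.27187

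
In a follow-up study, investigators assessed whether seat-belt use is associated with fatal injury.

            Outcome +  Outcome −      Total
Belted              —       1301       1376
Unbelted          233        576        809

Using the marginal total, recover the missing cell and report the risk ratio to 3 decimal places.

The missing cell is in the exposed row: 1376 − 1301 = 75.
So a = 75, b = 1301, c = 233, d = 576.
RR = [a/(a+b)] / [c/(c+d)] = (75/1376) / (233/809) = 0.05451/0.28801 = 0.18925

0.189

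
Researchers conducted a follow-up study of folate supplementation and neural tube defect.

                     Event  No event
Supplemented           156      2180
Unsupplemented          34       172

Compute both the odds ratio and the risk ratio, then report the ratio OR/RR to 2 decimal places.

Cells: a = 156, b = 2180, c = 34, d = 172.
OR = (156·172)/(2180·34) = 26832/74120 = 0.36201
Risk in exposed = 156/2336 = 0.06678; risk in unexposed = 34/206 = 0.16505; RR = 0.40461
OR/RR = 0.36201 / 0.40461 = 0.89470
The outcome is not rare, so the OR lies further from 1 than the RR.

0.89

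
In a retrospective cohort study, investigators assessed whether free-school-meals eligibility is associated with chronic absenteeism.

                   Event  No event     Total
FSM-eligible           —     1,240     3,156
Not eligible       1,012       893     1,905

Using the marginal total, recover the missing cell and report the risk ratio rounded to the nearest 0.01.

The missing cell is in the exposed row: 3156 − 1240 = 1916.
So a = 1916, b = 1240, c = 1012, d = 893.
RR = [a/(a+b)] / [c/(c+d)] = (1916/3156) / (1012/1905) = 0.60710/0.53123 = 1.14281

1.14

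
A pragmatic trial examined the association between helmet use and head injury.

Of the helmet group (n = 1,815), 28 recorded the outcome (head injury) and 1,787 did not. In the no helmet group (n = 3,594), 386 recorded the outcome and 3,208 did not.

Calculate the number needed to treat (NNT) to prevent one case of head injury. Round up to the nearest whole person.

Risk in treated group = 28/1815 = 0.01543; risk in control = 386/3594 = 0.10740.
Absolute risk reduction = 0.10740 − 0.01543 = 0.09197
NNT = 1 / ARR = 1 / 0.09197 = 10.873 → round up → 11

11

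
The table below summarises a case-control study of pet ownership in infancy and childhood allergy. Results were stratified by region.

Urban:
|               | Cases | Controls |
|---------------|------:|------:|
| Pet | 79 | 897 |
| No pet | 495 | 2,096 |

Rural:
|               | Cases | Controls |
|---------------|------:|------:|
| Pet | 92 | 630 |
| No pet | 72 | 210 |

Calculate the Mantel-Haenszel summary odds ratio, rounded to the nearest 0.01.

OR_MH = Σ(aᵢdᵢ/nᵢ) / Σ(bᵢcᵢ/nᵢ), where nᵢ is the stratum total.
Stratum 1 (Urban): n = 3567; a·d/n = 79·2096/3567 = 46.4211; b·c/n = 897·495/3567 = 124.4786
Stratum 2 (Rural): n = 1004; a·d/n = 92·210/1004 = 19.2430; b·c/n = 630·72/1004 = 45.1793
OR_MH = (46.4211 + 19.2430) / (124.4786 + 45.1793) = 65.6641 / 169.6578 = 0.38704

0.39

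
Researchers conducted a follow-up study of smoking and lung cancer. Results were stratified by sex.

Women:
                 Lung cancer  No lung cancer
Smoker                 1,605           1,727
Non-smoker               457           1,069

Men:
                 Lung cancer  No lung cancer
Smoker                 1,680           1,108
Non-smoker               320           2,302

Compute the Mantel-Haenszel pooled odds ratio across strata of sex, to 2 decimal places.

OR_MH = Σ(aᵢdᵢ/nᵢ) / Σ(bᵢcᵢ/nᵢ), where nᵢ is the stratum total.
Stratum 1 (Women): n = 4858; a·d/n = 1605·1069/4858 = 353.1793; b·c/n = 1727·457/4858 = 162.4617
Stratum 2 (Men): n = 5410; a·d/n = 1680·2302/5410 = 714.8540; b·c/n = 1108·320/5410 = 65.5379
OR_MH = (353.1793 + 714.8540) / (162.4617 + 65.5379) = 1068.0333 / 227.9996 = 4.68436

4.68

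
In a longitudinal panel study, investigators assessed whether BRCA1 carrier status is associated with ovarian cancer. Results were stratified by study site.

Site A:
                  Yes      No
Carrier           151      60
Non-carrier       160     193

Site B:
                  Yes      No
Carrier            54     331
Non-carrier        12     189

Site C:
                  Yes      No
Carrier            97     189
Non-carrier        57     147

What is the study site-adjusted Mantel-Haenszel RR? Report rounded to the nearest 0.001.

1.519

RR_MH = Σ(aᵢ·n₀ᵢ/nᵢ) / Σ(cᵢ·n₁ᵢ/nᵢ), with n₁ᵢ = aᵢ+bᵢ (exposed), n₀ᵢ = cᵢ+dᵢ (unexposed), nᵢ = n₁ᵢ+n₀ᵢ.
Stratum 1 (Site A): n₁ = 211, n₀ = 353, n = 564; a·n₀/n = 151·353/564 = 94.5089; c·n₁/n = 160·211/564 = 59.8582
Stratum 2 (Site B): n₁ = 385, n₀ = 201, n = 586; a·n₀/n = 54·201/586 = 18.5222; c·n₁/n = 12·385/586 = 7.8840
Stratum 3 (Site C): n₁ = 286, n₀ = 204, n = 490; a·n₀/n = 97·204/490 = 40.3837; c·n₁/n = 57·286/490 = 33.2694
RR_MH = (94.5089 + 18.5222 + 40.3837) / (59.8582 + 7.8840 + 33.2694) = 153.4147 / 101.0115 = 1.51878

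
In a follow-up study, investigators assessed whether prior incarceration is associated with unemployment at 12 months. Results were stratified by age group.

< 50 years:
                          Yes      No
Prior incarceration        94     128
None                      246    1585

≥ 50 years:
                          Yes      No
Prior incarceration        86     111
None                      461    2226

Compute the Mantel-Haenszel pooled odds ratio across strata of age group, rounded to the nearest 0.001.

4.200

OR_MH = Σ(aᵢdᵢ/nᵢ) / Σ(bᵢcᵢ/nᵢ), where nᵢ is the stratum total.
Stratum 1 (< 50 years): n = 2053; a·d/n = 94·1585/2053 = 72.5718; b·c/n = 128·246/2053 = 15.3376
Stratum 2 (≥ 50 years): n = 2884; a·d/n = 86·2226/2884 = 66.3786; b·c/n = 111·461/2884 = 17.7431
OR_MH = (72.5718 + 66.3786) / (15.3376 + 17.7431) = 138.9505 / 33.0806 = 4.20036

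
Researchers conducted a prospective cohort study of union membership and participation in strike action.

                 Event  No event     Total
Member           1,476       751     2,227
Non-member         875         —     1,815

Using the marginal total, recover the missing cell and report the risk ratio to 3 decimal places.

The missing cell is in the unexposed row: 1815 − 875 = 940.
So a = 1476, b = 751, c = 875, d = 940.
RR = [a/(a+b)] / [c/(c+d)] = (1476/2227) / (875/1815) = 0.66278/0.48209 = 1.37478

1.375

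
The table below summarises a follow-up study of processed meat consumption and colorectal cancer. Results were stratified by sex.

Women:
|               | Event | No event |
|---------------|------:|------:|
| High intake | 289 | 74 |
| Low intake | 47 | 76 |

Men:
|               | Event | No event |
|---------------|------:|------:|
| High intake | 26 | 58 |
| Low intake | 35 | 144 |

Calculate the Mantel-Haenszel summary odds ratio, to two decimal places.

4.00

OR_MH = Σ(aᵢdᵢ/nᵢ) / Σ(bᵢcᵢ/nᵢ), where nᵢ is the stratum total.
Stratum 1 (Women): n = 486; a·d/n = 289·76/486 = 45.1934; b·c/n = 74·47/486 = 7.1564
Stratum 2 (Men): n = 263; a·d/n = 26·144/263 = 14.2357; b·c/n = 58·35/263 = 7.7186
OR_MH = (45.1934 + 14.2357) / (7.1564 + 7.7186) = 59.4292 / 14.8750 = 3.99523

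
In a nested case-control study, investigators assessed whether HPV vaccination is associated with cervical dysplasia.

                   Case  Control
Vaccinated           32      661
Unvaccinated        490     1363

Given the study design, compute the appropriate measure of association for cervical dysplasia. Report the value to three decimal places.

0.135

Cells: a = 32, b = 661, c = 490, d = 1363.
This is a nested case-control study: participants were sampled on outcome status, so risks in the source population cannot be estimated directly — relative risk is not valid here. The odds ratio is the appropriate measure.
OR = (a·d)/(b·c) = (32 × 1363) / (661 × 490) = 43616 / 323890 = 0.13466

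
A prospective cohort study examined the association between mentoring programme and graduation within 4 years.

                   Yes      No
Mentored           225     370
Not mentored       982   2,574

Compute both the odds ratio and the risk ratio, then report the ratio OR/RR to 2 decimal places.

Cells: a = 225, b = 370, c = 982, d = 2574.
OR = (225·2574)/(370·982) = 579150/363340 = 1.59396
Risk in exposed = 225/595 = 0.37815; risk in unexposed = 982/3556 = 0.27615; RR = 1.36935
OR/RR = 1.59396 / 1.36935 = 1.16402
The outcome is not rare, so the OR lies further from 1 than the RR.

1.16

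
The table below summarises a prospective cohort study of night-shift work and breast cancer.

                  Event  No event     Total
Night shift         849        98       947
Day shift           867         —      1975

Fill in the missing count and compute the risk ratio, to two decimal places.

2.04

The missing cell is in the unexposed row: 1975 − 867 = 1108.
So a = 849, b = 98, c = 867, d = 1108.
RR = [a/(a+b)] / [c/(c+d)] = (849/947) / (867/1975) = 0.89652/0.43899 = 2.04223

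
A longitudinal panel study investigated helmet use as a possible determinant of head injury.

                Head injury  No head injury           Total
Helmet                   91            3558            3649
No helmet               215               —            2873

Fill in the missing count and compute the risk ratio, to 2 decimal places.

The missing cell is in the unexposed row: 2873 − 215 = 2658.
So a = 91, b = 3558, c = 215, d = 2658.
RR = [a/(a+b)] / [c/(c+d)] = (91/3649) / (215/2873) = 0.02494/0.07483 = 0.33325

0.33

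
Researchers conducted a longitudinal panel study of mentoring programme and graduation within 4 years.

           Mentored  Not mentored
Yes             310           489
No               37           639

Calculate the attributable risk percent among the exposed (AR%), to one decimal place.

Reading the table with exposure as columns: a = 310 (Mentored, case), b = 37 (Mentored, non-case), c = 489 (Not mentored, case), d = 639.
Risk in exposed = 310/347 = 0.89337; risk in unexposed = 489/1128 = 0.43351.
RR = 0.89337/0.43351 = 2.06078
AR% = (RR − 1)/RR × 100 = (2.06078 − 1)/2.06078 × 100 = 51.4748%

51.5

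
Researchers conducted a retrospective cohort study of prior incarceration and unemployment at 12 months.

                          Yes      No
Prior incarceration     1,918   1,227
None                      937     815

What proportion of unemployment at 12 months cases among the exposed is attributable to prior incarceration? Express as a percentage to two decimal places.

12.30

Cells: a = 1918, b = 1227, c = 937, d = 815.
Risk in exposed = 1918/3145 = 0.60986; risk in unexposed = 937/1752 = 0.53482.
RR = 0.60986/0.53482 = 1.14031
AR% = (RR − 1)/RR × 100 = (1.14031 − 1)/1.14031 × 100 = 12.3045%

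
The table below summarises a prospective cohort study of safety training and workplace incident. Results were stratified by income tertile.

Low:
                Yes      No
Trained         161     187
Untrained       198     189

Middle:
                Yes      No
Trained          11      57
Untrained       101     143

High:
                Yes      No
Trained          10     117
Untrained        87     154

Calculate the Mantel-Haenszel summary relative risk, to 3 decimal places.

0.685

RR_MH = Σ(aᵢ·n₀ᵢ/nᵢ) / Σ(cᵢ·n₁ᵢ/nᵢ), with n₁ᵢ = aᵢ+bᵢ (exposed), n₀ᵢ = cᵢ+dᵢ (unexposed), nᵢ = n₁ᵢ+n₀ᵢ.
Stratum 1 (Low): n₁ = 348, n₀ = 387, n = 735; a·n₀/n = 161·387/735 = 84.7714; c·n₁/n = 198·348/735 = 93.7469
Stratum 2 (Middle): n₁ = 68, n₀ = 244, n = 312; a·n₀/n = 11·244/312 = 8.6026; c·n₁/n = 101·68/312 = 22.0128
Stratum 3 (High): n₁ = 127, n₀ = 241, n = 368; a·n₀/n = 10·241/368 = 6.5489; c·n₁/n = 87·127/368 = 30.0245
RR_MH = (84.7714 + 8.6026 + 6.5489) / (93.7469 + 22.0128 + 30.0245) = 99.9229 / 145.7842 = 0.68542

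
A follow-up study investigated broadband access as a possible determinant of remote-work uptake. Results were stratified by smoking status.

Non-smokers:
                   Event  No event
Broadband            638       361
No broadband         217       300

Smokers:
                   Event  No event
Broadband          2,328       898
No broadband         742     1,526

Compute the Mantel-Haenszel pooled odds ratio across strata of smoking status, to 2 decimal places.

OR_MH = Σ(aᵢdᵢ/nᵢ) / Σ(bᵢcᵢ/nᵢ), where nᵢ is the stratum total.
Stratum 1 (Non-smokers): n = 1516; a·d/n = 638·300/1516 = 126.2533; b·c/n = 361·217/1516 = 51.6735
Stratum 2 (Smokers): n = 5494; a·d/n = 2328·1526/5494 = 646.6196; b·c/n = 898·742/5494 = 121.2807
OR_MH = (126.2533 + 646.6196) / (51.6735 + 121.2807) = 772.8729 / 172.9542 = 4.46866

4.47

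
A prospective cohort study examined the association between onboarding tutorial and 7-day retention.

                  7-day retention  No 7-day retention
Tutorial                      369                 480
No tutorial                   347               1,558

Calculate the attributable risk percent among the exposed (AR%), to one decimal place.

Cells: a = 369, b = 480, c = 347, d = 1558.
Risk in exposed = 369/849 = 0.43463; risk in unexposed = 347/1905 = 0.18215.
RR = 0.43463/0.18215 = 2.38608
AR% = (RR − 1)/RR × 100 = (2.38608 − 1)/2.38608 × 100 = 58.0902%

58.1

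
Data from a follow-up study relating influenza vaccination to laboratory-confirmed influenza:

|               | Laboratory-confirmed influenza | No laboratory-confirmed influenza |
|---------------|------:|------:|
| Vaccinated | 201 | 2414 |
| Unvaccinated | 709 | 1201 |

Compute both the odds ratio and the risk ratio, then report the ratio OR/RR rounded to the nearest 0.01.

Cells: a = 201, b = 2414, c = 709, d = 1201.
OR = (201·1201)/(2414·709) = 241401/1711526 = 0.14104
Risk in exposed = 201/2615 = 0.07686; risk in unexposed = 709/1910 = 0.37120; RR = 0.20707
OR/RR = 0.14104 / 0.20707 = 0.68115
The outcome is not rare, so the OR lies further from 1 than the RR.

0.68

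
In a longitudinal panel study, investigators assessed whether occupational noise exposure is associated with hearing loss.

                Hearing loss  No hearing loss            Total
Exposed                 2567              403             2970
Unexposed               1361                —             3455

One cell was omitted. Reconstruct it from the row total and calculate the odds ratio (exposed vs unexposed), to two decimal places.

The missing cell is in the unexposed row: 3455 − 1361 = 2094.
So a = 2567, b = 403, c = 1361, d = 2094.
OR = (a·d)/(b·c) = (2567 × 2094) / (403 × 1361) = 5375298 / 548483 = 9.80030

9.80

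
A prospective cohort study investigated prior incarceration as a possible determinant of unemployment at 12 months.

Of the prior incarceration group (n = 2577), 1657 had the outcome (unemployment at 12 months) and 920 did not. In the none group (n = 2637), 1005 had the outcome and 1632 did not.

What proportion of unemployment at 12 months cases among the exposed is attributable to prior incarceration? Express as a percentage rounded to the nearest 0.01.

From the description: a = 1657, b = 920, c = 1005, d = 1632.
Risk in exposed = 1657/2577 = 0.64300; risk in unexposed = 1005/2637 = 0.38111.
RR = 0.64300/0.38111 = 1.68714
AR% = (RR − 1)/RR × 100 = (1.68714 − 1)/1.68714 × 100 = 40.7282%

40.73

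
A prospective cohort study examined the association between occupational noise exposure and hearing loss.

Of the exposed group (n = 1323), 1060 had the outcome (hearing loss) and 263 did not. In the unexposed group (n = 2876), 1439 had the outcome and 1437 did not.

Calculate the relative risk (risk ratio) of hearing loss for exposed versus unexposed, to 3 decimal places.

From the description: a = 1060, b = 263, c = 1439, d = 1437.
Risk in exposed = 1060/1323 = 0.80121; risk in unexposed = 1439/2876 = 0.50035.
RR = 0.80121 / 0.50035 = 1.60131
The risk among the exposed is 1.60 times that among the unexposed.

1.601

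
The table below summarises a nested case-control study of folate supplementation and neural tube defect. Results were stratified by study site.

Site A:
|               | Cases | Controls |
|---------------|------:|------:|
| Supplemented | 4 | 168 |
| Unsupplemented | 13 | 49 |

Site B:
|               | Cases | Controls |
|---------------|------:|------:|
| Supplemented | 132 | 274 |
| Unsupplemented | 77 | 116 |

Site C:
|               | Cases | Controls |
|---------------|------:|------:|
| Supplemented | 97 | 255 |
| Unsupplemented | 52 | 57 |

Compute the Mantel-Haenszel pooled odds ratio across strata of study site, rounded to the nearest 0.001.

0.524

OR_MH = Σ(aᵢdᵢ/nᵢ) / Σ(bᵢcᵢ/nᵢ), where nᵢ is the stratum total.
Stratum 1 (Site A): n = 234; a·d/n = 4·49/234 = 0.8376; b·c/n = 168·13/234 = 9.3333
Stratum 2 (Site B): n = 599; a·d/n = 132·116/599 = 25.5626; b·c/n = 274·77/599 = 35.2220
Stratum 3 (Site C): n = 461; a·d/n = 97·57/461 = 11.9935; b·c/n = 255·52/461 = 28.7636
OR_MH = (0.8376 + 25.5626 + 11.9935) / (9.3333 + 35.2220 + 28.7636) = 38.3937 / 73.3189 = 0.52365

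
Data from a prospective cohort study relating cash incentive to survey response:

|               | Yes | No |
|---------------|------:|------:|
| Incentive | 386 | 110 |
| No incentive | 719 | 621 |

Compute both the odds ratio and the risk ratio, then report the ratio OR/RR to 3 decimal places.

Cells: a = 386, b = 110, c = 719, d = 621.
OR = (386·621)/(110·719) = 239706/79090 = 3.03080
Risk in exposed = 386/496 = 0.77823; risk in unexposed = 719/1340 = 0.53657; RR = 1.45038
OR/RR = 3.03080 / 1.45038 = 2.08966
The outcome is not rare, so the OR lies further from 1 than the RR.

2.090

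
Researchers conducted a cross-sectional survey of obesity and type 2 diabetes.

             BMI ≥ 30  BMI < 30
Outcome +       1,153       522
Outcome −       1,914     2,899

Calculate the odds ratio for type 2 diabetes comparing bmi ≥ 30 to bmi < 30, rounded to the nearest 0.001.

Reading the table with exposure as columns: a = 1153 (BMI ≥ 30, case), b = 1914 (BMI ≥ 30, non-case), c = 522 (BMI < 30, case), d = 2899.
OR = (a·d)/(b·c) = (1153 × 2899) / (1914 × 522) = 3342547 / 999108 = 3.34553
The odds of type 2 diabetes are about 3.35 times as high in the bmi ≥ 30 group.

3.346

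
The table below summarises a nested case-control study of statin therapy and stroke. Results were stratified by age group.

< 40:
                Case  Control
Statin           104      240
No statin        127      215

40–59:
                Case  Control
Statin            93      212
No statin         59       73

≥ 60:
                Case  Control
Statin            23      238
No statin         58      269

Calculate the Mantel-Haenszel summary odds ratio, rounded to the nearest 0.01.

OR_MH = Σ(aᵢdᵢ/nᵢ) / Σ(bᵢcᵢ/nᵢ), where nᵢ is the stratum total.
Stratum 1 (< 40): n = 686; a·d/n = 104·215/686 = 32.5948; b·c/n = 240·127/686 = 44.4315
Stratum 2 (40–59): n = 437; a·d/n = 93·73/437 = 15.5355; b·c/n = 212·59/437 = 28.6224
Stratum 3 (≥ 60): n = 588; a·d/n = 23·269/588 = 10.5221; b·c/n = 238·58/588 = 23.4762
OR_MH = (32.5948 + 15.5355 + 10.5221) / (44.4315 + 28.6224 + 23.4762) = 58.6523 / 96.5301 = 0.60761

0.61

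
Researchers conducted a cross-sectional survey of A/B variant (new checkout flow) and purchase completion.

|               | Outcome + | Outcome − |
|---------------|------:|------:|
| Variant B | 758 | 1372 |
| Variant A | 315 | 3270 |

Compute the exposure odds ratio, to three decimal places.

Cells: a = 758, b = 1372, c = 315, d = 3270.
OR = (a·d)/(b·c) = (758 × 3270) / (1372 × 315) = 2478660 / 432180 = 5.73525
The odds of purchase completion are about 5.74 times as high in the variant b group.

5.735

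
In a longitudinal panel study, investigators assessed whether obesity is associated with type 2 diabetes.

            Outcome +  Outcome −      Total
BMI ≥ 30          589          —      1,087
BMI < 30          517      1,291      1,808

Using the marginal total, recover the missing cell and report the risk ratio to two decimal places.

The missing cell is in the exposed row: 1087 − 589 = 498.
So a = 589, b = 498, c = 517, d = 1291.
RR = [a/(a+b)] / [c/(c+d)] = (589/1087) / (517/1808) = 0.54186/0.28595 = 1.89493

1.89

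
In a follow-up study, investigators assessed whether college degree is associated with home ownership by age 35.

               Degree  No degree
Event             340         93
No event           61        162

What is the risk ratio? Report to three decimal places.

Reading the table with exposure as columns: a = 340 (Degree, case), b = 61 (Degree, non-case), c = 93 (No degree, case), d = 162.
Risk in exposed = 340/401 = 0.84788; risk in unexposed = 93/255 = 0.36471.
RR = 0.84788 / 0.36471 = 2.32483
The risk among the exposed is 2.32 times that among the unexposed.

2.325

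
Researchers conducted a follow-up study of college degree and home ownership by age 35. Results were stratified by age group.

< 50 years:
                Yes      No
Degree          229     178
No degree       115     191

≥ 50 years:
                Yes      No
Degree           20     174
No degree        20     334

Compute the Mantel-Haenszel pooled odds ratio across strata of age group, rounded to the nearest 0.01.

2.10

OR_MH = Σ(aᵢdᵢ/nᵢ) / Σ(bᵢcᵢ/nᵢ), where nᵢ is the stratum total.
Stratum 1 (< 50 years): n = 713; a·d/n = 229·191/713 = 61.3450; b·c/n = 178·115/713 = 28.7097
Stratum 2 (≥ 50 years): n = 548; a·d/n = 20·334/548 = 12.1898; b·c/n = 174·20/548 = 6.3504
OR_MH = (61.3450 + 12.1898) / (28.7097 + 6.3504) = 73.5348 / 35.0600 = 2.09740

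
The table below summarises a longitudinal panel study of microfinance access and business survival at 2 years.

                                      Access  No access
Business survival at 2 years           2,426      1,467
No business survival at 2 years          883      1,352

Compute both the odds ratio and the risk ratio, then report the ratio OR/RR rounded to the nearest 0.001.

1.797

Reading the table with exposure as columns: a = 2426 (Access, case), b = 883 (Access, non-case), c = 1467 (No access, case), d = 1352.
OR = (2426·1352)/(883·1467) = 3279952/1295361 = 2.53208
Risk in exposed = 2426/3309 = 0.73315; risk in unexposed = 1467/2819 = 0.52040; RR = 1.40883
OR/RR = 2.53208 / 1.40883 = 1.79729
The outcome is not rare, so the OR lies further from 1 than the RR.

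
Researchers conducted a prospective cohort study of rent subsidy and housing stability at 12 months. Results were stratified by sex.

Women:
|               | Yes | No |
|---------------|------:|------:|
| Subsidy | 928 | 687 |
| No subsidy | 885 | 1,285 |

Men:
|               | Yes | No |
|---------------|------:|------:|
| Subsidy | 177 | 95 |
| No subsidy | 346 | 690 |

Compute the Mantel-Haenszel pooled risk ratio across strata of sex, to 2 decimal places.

1.50

RR_MH = Σ(aᵢ·n₀ᵢ/nᵢ) / Σ(cᵢ·n₁ᵢ/nᵢ), with n₁ᵢ = aᵢ+bᵢ (exposed), n₀ᵢ = cᵢ+dᵢ (unexposed), nᵢ = n₁ᵢ+n₀ᵢ.
Stratum 1 (Women): n₁ = 1615, n₀ = 2170, n = 3785; a·n₀/n = 928·2170/3785 = 532.0370; c·n₁/n = 885·1615/3785 = 377.6156
Stratum 2 (Men): n₁ = 272, n₀ = 1036, n = 1308; a·n₀/n = 177·1036/1308 = 140.1927; c·n₁/n = 346·272/1308 = 71.9511
RR_MH = (532.0370 + 140.1927) / (377.6156 + 71.9511) = 672.2296 / 449.5667 = 1.49528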